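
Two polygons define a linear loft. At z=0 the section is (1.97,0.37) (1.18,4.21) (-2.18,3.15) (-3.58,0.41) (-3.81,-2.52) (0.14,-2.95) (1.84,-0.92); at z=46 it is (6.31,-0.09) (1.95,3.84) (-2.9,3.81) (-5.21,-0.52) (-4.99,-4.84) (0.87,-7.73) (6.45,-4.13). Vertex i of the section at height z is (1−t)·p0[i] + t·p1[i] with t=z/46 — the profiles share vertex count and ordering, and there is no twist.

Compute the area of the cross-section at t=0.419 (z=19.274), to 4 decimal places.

Area at t=0.419: 54.8171

Cross-section at t=0.419: each vertex is (1-t)·p0[i] + t·p1[i].
  v1: (1-0.419)·(1.97,0.37) + 0.419·(6.31,-0.09) = (3.7885,0.1773)
  v2: (1-0.419)·(1.18,4.21) + 0.419·(1.95,3.84) = (1.5026,4.0550)
  v3: (1-0.419)·(-2.18,3.15) + 0.419·(-2.9,3.81) = (-2.4817,3.4265)
  v4: (1-0.419)·(-3.58,0.41) + 0.419·(-5.21,-0.52) = (-4.2630,0.0203)
  v5: (1-0.419)·(-3.81,-2.52) + 0.419·(-4.99,-4.84) = (-4.3044,-3.4921)
  v6: (1-0.419)·(0.14,-2.95) + 0.419·(0.87,-7.73) = (0.4459,-4.9528)
  v7: (1-0.419)·(1.84,-0.92) + 0.419·(6.45,-4.13) = (3.7716,-2.2650)
Shoelace sum Σ(x_i·y_{i+1} − x_{i+1}·y_i):
  i=1: 3.7885·4.0550 − 1.5026·0.1773 = +15.0957 (running +15.0957)
  i=2: 1.5026·3.4265 − -2.4817·4.0550 = +15.2120 (running +30.3077)
  i=3: -2.4817·0.0203 − -4.2630·3.4265 = +14.5568 (running +44.8645)
  i=4: -4.2630·-3.4921 − -4.3044·0.0203 = +14.9741 (running +59.8386)
  i=5: -4.3044·-4.9528 − 0.4459·-3.4921 = +22.8760 (running +82.7147)
  i=6: 0.4459·-2.2650 − 3.7716·-4.9528 = +17.6701 (running +100.3848)
  i=7: 3.7716·0.1773 − 3.7885·-2.2650 = +9.2494 (running +109.6341)
Area = |Σ|/2 = |109.6341|/2 = 54.8171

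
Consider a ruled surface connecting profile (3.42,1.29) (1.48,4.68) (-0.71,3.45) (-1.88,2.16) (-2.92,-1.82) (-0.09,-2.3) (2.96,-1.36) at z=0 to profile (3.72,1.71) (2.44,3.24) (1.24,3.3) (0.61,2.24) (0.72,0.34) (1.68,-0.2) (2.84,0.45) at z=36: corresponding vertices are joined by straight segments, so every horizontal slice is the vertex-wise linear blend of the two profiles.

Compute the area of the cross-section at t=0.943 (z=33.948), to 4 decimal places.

Cross-section at t=0.943: each vertex is (1-t)·p0[i] + t·p1[i].
  v1: (1-0.943)·(3.42,1.29) + 0.943·(3.72,1.71) = (3.7029,1.6861)
  v2: (1-0.943)·(1.48,4.68) + 0.943·(2.44,3.24) = (2.3853,3.3221)
  v3: (1-0.943)·(-0.71,3.45) + 0.943·(1.24,3.3) = (1.1288,3.3085)
  v4: (1-0.943)·(-1.88,2.16) + 0.943·(0.61,2.24) = (0.4681,2.2354)
  v5: (1-0.943)·(-2.92,-1.82) + 0.943·(0.72,0.34) = (0.5125,0.2169)
  v6: (1-0.943)·(-0.09,-2.3) + 0.943·(1.68,-0.2) = (1.5791,-0.3197)
  v7: (1-0.943)·(2.96,-1.36) + 0.943·(2.84,0.45) = (2.8468,0.3468)
Shoelace sum Σ(x_i·y_{i+1} − x_{i+1}·y_i):
  i=1: 3.7029·3.3221 − 2.3853·1.6861 = +8.2796 (running +8.2796)
  i=2: 2.3853·3.3085 − 1.1288·3.3221 = +4.1417 (running +12.4213)
  i=3: 1.1288·2.2354 − 0.4681·3.3085 = +0.9748 (running +13.3961)
  i=4: 0.4681·0.2169 − 0.5125·2.2354 = -1.0442 (running +12.3519)
  i=5: 0.5125·-0.3197 − 1.5791·0.2169 = -0.5063 (running +11.8456)
  i=6: 1.5791·0.3468 − 2.8468·-0.3197 = +1.4578 (running +13.3034)
  i=7: 2.8468·1.6861 − 3.7029·0.3468 = +3.5157 (running +16.8191)
Area = |Σ|/2 = |16.8191|/2 = 8.4095

Area at t=0.943: 8.4095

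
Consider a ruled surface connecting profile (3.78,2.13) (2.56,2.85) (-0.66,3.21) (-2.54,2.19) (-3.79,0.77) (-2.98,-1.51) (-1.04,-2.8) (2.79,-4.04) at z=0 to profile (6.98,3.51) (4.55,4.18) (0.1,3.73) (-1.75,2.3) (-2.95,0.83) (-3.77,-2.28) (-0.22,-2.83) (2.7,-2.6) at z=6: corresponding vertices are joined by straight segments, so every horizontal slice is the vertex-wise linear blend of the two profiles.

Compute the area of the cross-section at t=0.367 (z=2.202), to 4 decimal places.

Cross-section at t=0.367: each vertex is (1-t)·p0[i] + t·p1[i].
  v1: (1-0.367)·(3.78,2.13) + 0.367·(6.98,3.51) = (4.9544,2.6365)
  v2: (1-0.367)·(2.56,2.85) + 0.367·(4.55,4.18) = (3.2903,3.3381)
  v3: (1-0.367)·(-0.66,3.21) + 0.367·(0.1,3.73) = (-0.3811,3.4008)
  v4: (1-0.367)·(-2.54,2.19) + 0.367·(-1.75,2.3) = (-2.2501,2.2304)
  v5: (1-0.367)·(-3.79,0.77) + 0.367·(-2.95,0.83) = (-3.4817,0.7920)
  v6: (1-0.367)·(-2.98,-1.51) + 0.367·(-3.77,-2.28) = (-3.2699,-1.7926)
  v7: (1-0.367)·(-1.04,-2.8) + 0.367·(-0.22,-2.83) = (-0.7391,-2.8110)
  v8: (1-0.367)·(2.79,-4.04) + 0.367·(2.7,-2.6) = (2.7570,-3.5115)
Shoelace sum Σ(x_i·y_{i+1} − x_{i+1}·y_i):
  i=1: 4.9544·3.3381 − 3.2903·2.6365 = +7.8635 (running +7.8635)
  i=2: 3.2903·3.4008 − -0.3811·3.3381 = +12.4620 (running +20.3255)
  i=3: -0.3811·2.2304 − -2.2501·3.4008 = +6.8022 (running +27.1277)
  i=4: -2.2501·0.7920 − -3.4817·2.2304 = +5.9834 (running +33.1111)
  i=5: -3.4817·-1.7926 − -3.2699·0.7920 = +8.8311 (running +41.9422)
  i=6: -3.2699·-2.8110 − -0.7391·-1.7926 = +7.8670 (running +49.8092)
  i=7: -0.7391·-3.5115 − 2.7570·-2.8110 = +10.3451 (running +60.1543)
  i=8: 2.7570·2.6365 − 4.9544·-3.5115 = +24.6661 (running +84.8204)
Area = |Σ|/2 = |84.8204|/2 = 42.4102

Area at t=0.367: 42.4102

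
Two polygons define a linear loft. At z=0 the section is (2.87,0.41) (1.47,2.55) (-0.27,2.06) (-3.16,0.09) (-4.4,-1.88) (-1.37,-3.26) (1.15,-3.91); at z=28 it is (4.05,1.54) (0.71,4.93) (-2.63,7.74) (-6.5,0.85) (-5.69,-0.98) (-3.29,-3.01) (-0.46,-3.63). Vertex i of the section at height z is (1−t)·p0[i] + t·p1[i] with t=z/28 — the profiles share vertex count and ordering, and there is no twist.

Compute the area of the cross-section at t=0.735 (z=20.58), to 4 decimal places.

Cross-section at t=0.735: each vertex is (1-t)·p0[i] + t·p1[i].
  v1: (1-0.735)·(2.87,0.41) + 0.735·(4.05,1.54) = (3.7373,1.2405)
  v2: (1-0.735)·(1.47,2.55) + 0.735·(0.71,4.93) = (0.9114,4.2993)
  v3: (1-0.735)·(-0.27,2.06) + 0.735·(-2.63,7.74) = (-2.0046,6.2348)
  v4: (1-0.735)·(-3.16,0.09) + 0.735·(-6.5,0.85) = (-5.6149,0.6486)
  v5: (1-0.735)·(-4.4,-1.88) + 0.735·(-5.69,-0.98) = (-5.3482,-1.2185)
  v6: (1-0.735)·(-1.37,-3.26) + 0.735·(-3.29,-3.01) = (-2.7812,-3.0762)
  v7: (1-0.735)·(1.15,-3.91) + 0.735·(-0.46,-3.63) = (-0.0334,-3.7042)
Shoelace sum Σ(x_i·y_{i+1} − x_{i+1}·y_i):
  i=1: 3.7373·4.2993 − 0.9114·1.2405 = +14.9371 (running +14.9371)
  i=2: 0.9114·6.2348 − -2.0046·4.2993 = +14.3008 (running +29.2379)
  i=3: -2.0046·0.6486 − -5.6149·6.2348 = +33.7076 (running +62.9455)
  i=4: -5.6149·-1.2185 − -5.3482·0.6486 = +10.3106 (running +73.2561)
  i=5: -5.3482·-3.0762 − -2.7812·-1.2185 = +13.0634 (running +86.3194)
  i=6: -2.7812·-3.7042 − -0.0334·-3.0762 = +10.1995 (running +96.5190)
  i=7: -0.0334·1.2405 − 3.7373·-3.7042 = +13.8023 (running +110.3213)
Area = |Σ|/2 = |110.3213|/2 = 55.1606

Area at t=0.735: 55.1606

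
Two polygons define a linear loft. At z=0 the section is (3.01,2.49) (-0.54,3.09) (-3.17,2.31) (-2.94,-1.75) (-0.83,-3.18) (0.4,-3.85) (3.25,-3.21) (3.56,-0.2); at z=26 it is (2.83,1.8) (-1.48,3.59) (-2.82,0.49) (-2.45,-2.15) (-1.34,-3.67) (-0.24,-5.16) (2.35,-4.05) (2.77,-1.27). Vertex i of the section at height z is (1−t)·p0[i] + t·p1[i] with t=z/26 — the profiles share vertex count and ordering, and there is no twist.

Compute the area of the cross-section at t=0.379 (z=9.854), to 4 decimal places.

Cross-section at t=0.379: each vertex is (1-t)·p0[i] + t·p1[i].
  v1: (1-0.379)·(3.01,2.49) + 0.379·(2.83,1.8) = (2.9418,2.2285)
  v2: (1-0.379)·(-0.54,3.09) + 0.379·(-1.48,3.59) = (-0.8963,3.2795)
  v3: (1-0.379)·(-3.17,2.31) + 0.379·(-2.82,0.49) = (-3.0373,1.6202)
  v4: (1-0.379)·(-2.94,-1.75) + 0.379·(-2.45,-2.15) = (-2.7543,-1.9016)
  v5: (1-0.379)·(-0.83,-3.18) + 0.379·(-1.34,-3.67) = (-1.0233,-3.3657)
  v6: (1-0.379)·(0.4,-3.85) + 0.379·(-0.24,-5.16) = (0.1574,-4.3465)
  v7: (1-0.379)·(3.25,-3.21) + 0.379·(2.35,-4.05) = (2.9089,-3.5284)
  v8: (1-0.379)·(3.56,-0.2) + 0.379·(2.77,-1.27) = (3.2606,-0.6055)
Shoelace sum Σ(x_i·y_{i+1} − x_{i+1}·y_i):
  i=1: 2.9418·3.2795 − -0.8963·2.2285 = +11.6449 (running +11.6449)
  i=2: -0.8963·1.6202 − -3.0373·3.2795 = +8.5089 (running +20.1537)
  i=3: -3.0373·-1.9016 − -2.7543·1.6202 = +10.2384 (running +30.3921)
  i=4: -2.7543·-3.3657 − -1.0233·-1.9016 = +7.3243 (running +37.7164)
  i=5: -1.0233·-4.3465 − 0.1574·-3.3657 = +4.9776 (running +42.6940)
  i=6: 0.1574·-3.5284 − 2.9089·-4.3465 = +12.0880 (running +54.7820)
  i=7: 2.9089·-0.6055 − 3.2606·-3.5284 = +9.7431 (running +64.5251)
  i=8: 3.2606·2.2285 − 2.9418·-0.6055 = +9.0475 (running +73.5726)
Area = |Σ|/2 = |73.5726|/2 = 36.7863

Area at t=0.379: 36.7863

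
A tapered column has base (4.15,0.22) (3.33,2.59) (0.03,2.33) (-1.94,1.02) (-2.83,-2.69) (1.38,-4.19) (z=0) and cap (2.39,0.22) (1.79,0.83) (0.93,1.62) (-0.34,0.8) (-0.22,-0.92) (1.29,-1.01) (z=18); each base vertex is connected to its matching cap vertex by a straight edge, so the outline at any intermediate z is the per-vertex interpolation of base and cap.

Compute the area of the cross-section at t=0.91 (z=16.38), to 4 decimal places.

Cross-section at t=0.91: each vertex is (1-t)·p0[i] + t·p1[i].
  v1: (1-0.91)·(4.15,0.22) + 0.91·(2.39,0.22) = (2.5484,0.2200)
  v2: (1-0.91)·(3.33,2.59) + 0.91·(1.79,0.83) = (1.9286,0.9884)
  v3: (1-0.91)·(0.03,2.33) + 0.91·(0.93,1.62) = (0.8490,1.6839)
  v4: (1-0.91)·(-1.94,1.02) + 0.91·(-0.34,0.8) = (-0.4840,0.8198)
  v5: (1-0.91)·(-2.83,-2.69) + 0.91·(-0.22,-0.92) = (-0.4549,-1.0793)
  v6: (1-0.91)·(1.38,-4.19) + 0.91·(1.29,-1.01) = (1.2981,-1.2962)
Shoelace sum Σ(x_i·y_{i+1} − x_{i+1}·y_i):
  i=1: 2.5484·0.9884 − 1.9286·0.2200 = +2.0945 (running +2.0945)
  i=2: 1.9286·1.6839 − 0.8490·0.9884 = +2.4084 (running +4.5030)
  i=3: 0.8490·0.8198 − -0.4840·1.6839 = +1.5110 (running +6.0140)
  i=4: -0.4840·-1.0793 − -0.4549·0.8198 = +0.8953 (running +6.9093)
  i=5: -0.4549·-1.2962 − 1.2981·-1.0793 = +1.9907 (running +8.9000)
  i=6: 1.2981·0.2200 − 2.5484·-1.2962 = +3.5888 (running +12.4888)
Area = |Σ|/2 = |12.4888|/2 = 6.2444

Area at t=0.91: 6.2444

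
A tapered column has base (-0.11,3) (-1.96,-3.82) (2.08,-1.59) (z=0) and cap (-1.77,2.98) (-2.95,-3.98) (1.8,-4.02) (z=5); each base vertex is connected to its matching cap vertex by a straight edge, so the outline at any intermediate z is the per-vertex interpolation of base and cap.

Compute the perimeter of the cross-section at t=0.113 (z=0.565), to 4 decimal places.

Perimeter at t=0.113: 17.0295

Cross-section at t=0.113: each vertex is (1-t)·p0[i] + t·p1[i].
  v1: (1-0.113)·(-0.11,3) + 0.113·(-1.77,2.98) = (-0.2976,2.9977)
  v2: (1-0.113)·(-1.96,-3.82) + 0.113·(-2.95,-3.98) = (-2.0719,-3.8381)
  v3: (1-0.113)·(2.08,-1.59) + 0.113·(1.8,-4.02) = (2.0484,-1.8646)
Perimeter = Σ |v_{i+1} − v_i|:
  edge 1→2: √(-1.7743² + -6.8358²) = 7.0623 (running 7.0623)
  edge 2→3: √(4.1202² + 1.9735²) = 4.5685 (running 11.6308)
  edge 3→1: √(-2.3459² + 4.8623²) = 5.3987 (running 17.0295)
Perimeter = 17.0295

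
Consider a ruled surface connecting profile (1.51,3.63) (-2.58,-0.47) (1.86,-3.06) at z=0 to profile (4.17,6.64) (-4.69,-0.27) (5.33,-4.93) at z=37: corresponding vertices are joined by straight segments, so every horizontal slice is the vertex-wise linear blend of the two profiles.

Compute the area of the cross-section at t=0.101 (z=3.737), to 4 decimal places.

Area at t=0.101: 17.3657

Cross-section at t=0.101: each vertex is (1-t)·p0[i] + t·p1[i].
  v1: (1-0.101)·(1.51,3.63) + 0.101·(4.17,6.64) = (1.7787,3.9340)
  v2: (1-0.101)·(-2.58,-0.47) + 0.101·(-4.69,-0.27) = (-2.7931,-0.4498)
  v3: (1-0.101)·(1.86,-3.06) + 0.101·(5.33,-4.93) = (2.2105,-3.2489)
Shoelace sum Σ(x_i·y_{i+1} − x_{i+1}·y_i):
  i=1: 1.7787·-0.4498 − -2.7931·3.9340 = +10.1881 (running +10.1881)
  i=2: -2.7931·-3.2489 − 2.2105·-0.4498 = +10.0687 (running +20.2568)
  i=3: 2.2105·3.9340 − 1.7787·-3.2489 = +14.4746 (running +34.7314)
Area = |Σ|/2 = |34.7314|/2 = 17.3657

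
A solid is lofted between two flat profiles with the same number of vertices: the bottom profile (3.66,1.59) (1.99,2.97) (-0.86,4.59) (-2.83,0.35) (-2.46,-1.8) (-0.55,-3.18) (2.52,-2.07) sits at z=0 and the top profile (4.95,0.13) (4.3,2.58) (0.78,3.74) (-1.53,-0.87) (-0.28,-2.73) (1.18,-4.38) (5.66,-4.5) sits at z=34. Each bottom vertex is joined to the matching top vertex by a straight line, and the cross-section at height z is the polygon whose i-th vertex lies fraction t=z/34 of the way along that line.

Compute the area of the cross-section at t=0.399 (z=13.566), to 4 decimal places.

Cross-section at t=0.399: each vertex is (1-t)·p0[i] + t·p1[i].
  v1: (1-0.399)·(3.66,1.59) + 0.399·(4.95,0.13) = (4.1747,1.0075)
  v2: (1-0.399)·(1.99,2.97) + 0.399·(4.3,2.58) = (2.9117,2.8144)
  v3: (1-0.399)·(-0.86,4.59) + 0.399·(0.78,3.74) = (-0.2056,4.2508)
  v4: (1-0.399)·(-2.83,0.35) + 0.399·(-1.53,-0.87) = (-2.3113,-0.1368)
  v5: (1-0.399)·(-2.46,-1.8) + 0.399·(-0.28,-2.73) = (-1.5902,-2.1711)
  v6: (1-0.399)·(-0.55,-3.18) + 0.399·(1.18,-4.38) = (0.1403,-3.6588)
  v7: (1-0.399)·(2.52,-2.07) + 0.399·(5.66,-4.5) = (3.7729,-3.0396)
Shoelace sum Σ(x_i·y_{i+1} − x_{i+1}·y_i):
  i=1: 4.1747·2.8144 − 2.9117·1.0075 = +8.8159 (running +8.8159)
  i=2: 2.9117·4.2508 − -0.2056·2.8144 = +12.9559 (running +21.7718)
  i=3: -0.2056·-0.1368 − -2.3113·4.2508 = +9.8531 (running +31.6249)
  i=4: -2.3113·-2.1711 − -1.5902·-0.1368 = +4.8005 (running +36.4254)
  i=5: -1.5902·-3.6588 − 0.1403·-2.1711 = +6.1227 (running +42.5481)
  i=6: 0.1403·-3.0396 − 3.7729·-3.6588 = +13.3778 (running +55.9258)
  i=7: 3.7729·1.0075 − 4.1747·-3.0396 = +16.4903 (running +72.4162)
Area = |Σ|/2 = |72.4162|/2 = 36.2081

Area at t=0.399: 36.2081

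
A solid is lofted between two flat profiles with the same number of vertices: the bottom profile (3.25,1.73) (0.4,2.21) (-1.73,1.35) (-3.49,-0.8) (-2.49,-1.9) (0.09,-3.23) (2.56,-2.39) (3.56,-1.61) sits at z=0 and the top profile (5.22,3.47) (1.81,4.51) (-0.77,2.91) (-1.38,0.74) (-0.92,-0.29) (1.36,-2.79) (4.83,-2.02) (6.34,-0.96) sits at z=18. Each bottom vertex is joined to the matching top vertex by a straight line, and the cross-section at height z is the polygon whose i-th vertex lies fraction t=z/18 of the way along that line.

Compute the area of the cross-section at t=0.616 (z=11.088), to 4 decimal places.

Cross-section at t=0.616: each vertex is (1-t)·p0[i] + t·p1[i].
  v1: (1-0.616)·(3.25,1.73) + 0.616·(5.22,3.47) = (4.4635,2.8018)
  v2: (1-0.616)·(0.4,2.21) + 0.616·(1.81,4.51) = (1.2686,3.6268)
  v3: (1-0.616)·(-1.73,1.35) + 0.616·(-0.77,2.91) = (-1.1386,2.3110)
  v4: (1-0.616)·(-3.49,-0.8) + 0.616·(-1.38,0.74) = (-2.1902,0.1486)
  v5: (1-0.616)·(-2.49,-1.9) + 0.616·(-0.92,-0.29) = (-1.5229,-0.9082)
  v6: (1-0.616)·(0.09,-3.23) + 0.616·(1.36,-2.79) = (0.8723,-2.9590)
  v7: (1-0.616)·(2.56,-2.39) + 0.616·(4.83,-2.02) = (3.9583,-2.1621)
  v8: (1-0.616)·(3.56,-1.61) + 0.616·(6.34,-0.96) = (5.2725,-1.2096)
Shoelace sum Σ(x_i·y_{i+1} − x_{i+1}·y_i):
  i=1: 4.4635·3.6268 − 1.2686·2.8018 = +12.6340 (running +12.6340)
  i=2: 1.2686·2.3110 − -1.1386·3.6268 = +7.0612 (running +19.6952)
  i=3: -1.1386·0.1486 − -2.1902·2.3110 = +4.8923 (running +24.5875)
  i=4: -2.1902·-0.9082 − -1.5229·0.1486 = +2.2156 (running +26.8031)
  i=5: -1.5229·-2.9590 − 0.8723·-0.9082 = +5.2984 (running +32.1016)
  i=6: 0.8723·-2.1621 − 3.9583·-2.9590 = +9.8265 (running +41.9280)
  i=7: 3.9583·-1.2096 − 5.2725·-2.1621 = +6.6115 (running +48.5396)
  i=8: 5.2725·2.8018 − 4.4635·-1.2096 = +20.1717 (running +68.7113)
Area = |Σ|/2 = |68.7113|/2 = 34.3556

Area at t=0.616: 34.3556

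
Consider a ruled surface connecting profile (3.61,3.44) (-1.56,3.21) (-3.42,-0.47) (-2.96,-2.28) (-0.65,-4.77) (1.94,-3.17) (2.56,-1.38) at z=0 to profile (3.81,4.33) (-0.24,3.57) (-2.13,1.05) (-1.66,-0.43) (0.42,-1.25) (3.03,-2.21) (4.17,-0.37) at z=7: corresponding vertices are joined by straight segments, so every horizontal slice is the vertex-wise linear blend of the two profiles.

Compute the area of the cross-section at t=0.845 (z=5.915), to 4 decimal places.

Cross-section at t=0.845: each vertex is (1-t)·p0[i] + t·p1[i].
  v1: (1-0.845)·(3.61,3.44) + 0.845·(3.81,4.33) = (3.7790,4.1921)
  v2: (1-0.845)·(-1.56,3.21) + 0.845·(-0.24,3.57) = (-0.4446,3.5142)
  v3: (1-0.845)·(-3.42,-0.47) + 0.845·(-2.13,1.05) = (-2.3300,0.8144)
  v4: (1-0.845)·(-2.96,-2.28) + 0.845·(-1.66,-0.43) = (-1.8615,-0.7167)
  v5: (1-0.845)·(-0.65,-4.77) + 0.845·(0.42,-1.25) = (0.2541,-1.7956)
  v6: (1-0.845)·(1.94,-3.17) + 0.845·(3.03,-2.21) = (2.8610,-2.3588)
  v7: (1-0.845)·(2.56,-1.38) + 0.845·(4.17,-0.37) = (3.9205,-0.5265)
Shoelace sum Σ(x_i·y_{i+1} − x_{i+1}·y_i):
  i=1: 3.7790·3.5142 − -0.4446·4.1921 = +15.1439 (running +15.1439)
  i=2: -0.4446·0.8144 − -2.3300·3.5142 = +7.8258 (running +22.9698)
  i=3: -2.3300·-0.7167 − -1.8615·0.8144 = +3.1860 (running +26.1558)
  i=4: -1.8615·-1.7956 − 0.2541·-0.7167 = +3.5247 (running +29.6804)
  i=5: 0.2541·-2.3588 − 2.8610·-1.7956 = +4.5378 (running +34.2183)
  i=6: 2.8610·-0.5265 − 3.9205·-2.3588 = +7.7411 (running +41.9593)
  i=7: 3.9205·4.1921 − 3.7790·-0.5265 = +18.4246 (running +60.3839)
Area = |Σ|/2 = |60.3839|/2 = 30.1919

Area at t=0.845: 30.1919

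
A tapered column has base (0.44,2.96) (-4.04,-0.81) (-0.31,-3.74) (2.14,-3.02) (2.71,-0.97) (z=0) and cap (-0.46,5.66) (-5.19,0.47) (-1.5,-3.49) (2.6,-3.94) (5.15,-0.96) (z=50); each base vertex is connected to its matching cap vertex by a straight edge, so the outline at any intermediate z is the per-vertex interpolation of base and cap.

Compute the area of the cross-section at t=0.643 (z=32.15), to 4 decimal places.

Cross-section at t=0.643: each vertex is (1-t)·p0[i] + t·p1[i].
  v1: (1-0.643)·(0.44,2.96) + 0.643·(-0.46,5.66) = (-0.1387,4.6961)
  v2: (1-0.643)·(-4.04,-0.81) + 0.643·(-5.19,0.47) = (-4.7795,0.0130)
  v3: (1-0.643)·(-0.31,-3.74) + 0.643·(-1.5,-3.49) = (-1.0752,-3.5793)
  v4: (1-0.643)·(2.14,-3.02) + 0.643·(2.6,-3.94) = (2.4358,-3.6116)
  v5: (1-0.643)·(2.71,-0.97) + 0.643·(5.15,-0.96) = (4.2789,-0.9636)
Shoelace sum Σ(x_i·y_{i+1} − x_{i+1}·y_i):
  i=1: -0.1387·0.0130 − -4.7795·4.6961 = +22.4430 (running +22.4430)
  i=2: -4.7795·-3.5793 − -1.0752·0.0130 = +17.1209 (running +39.5638)
  i=3: -1.0752·-3.6116 − 2.4358·-3.5793 = +12.6013 (running +52.1651)
  i=4: 2.4358·-0.9636 − 4.2789·-3.6116 = +13.1065 (running +65.2717)
  i=5: 4.2789·4.6961 − -0.1387·-0.9636 = +19.9606 (running +85.2323)
Area = |Σ|/2 = |85.2323|/2 = 42.6161

Area at t=0.643: 42.6161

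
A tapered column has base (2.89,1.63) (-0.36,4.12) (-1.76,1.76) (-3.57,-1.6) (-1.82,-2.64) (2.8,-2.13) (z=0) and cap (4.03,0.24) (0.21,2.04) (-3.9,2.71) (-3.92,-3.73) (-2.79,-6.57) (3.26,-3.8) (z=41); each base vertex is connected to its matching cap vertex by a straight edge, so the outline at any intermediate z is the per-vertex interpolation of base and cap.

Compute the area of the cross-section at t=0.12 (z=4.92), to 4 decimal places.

Cross-section at t=0.12: each vertex is (1-t)·p0[i] + t·p1[i].
  v1: (1-0.12)·(2.89,1.63) + 0.12·(4.03,0.24) = (3.0268,1.4632)
  v2: (1-0.12)·(-0.36,4.12) + 0.12·(0.21,2.04) = (-0.2916,3.8704)
  v3: (1-0.12)·(-1.76,1.76) + 0.12·(-3.9,2.71) = (-2.0168,1.8740)
  v4: (1-0.12)·(-3.57,-1.6) + 0.12·(-3.92,-3.73) = (-3.6120,-1.8556)
  v5: (1-0.12)·(-1.82,-2.64) + 0.12·(-2.79,-6.57) = (-1.9364,-3.1116)
  v6: (1-0.12)·(2.8,-2.13) + 0.12·(3.26,-3.8) = (2.8552,-2.3304)
Shoelace sum Σ(x_i·y_{i+1} − x_{i+1}·y_i):
  i=1: 3.0268·3.8704 − -0.2916·1.4632 = +12.1416 (running +12.1416)
  i=2: -0.2916·1.8740 − -2.0168·3.8704 = +7.2594 (running +19.4010)
  i=3: -2.0168·-1.8556 − -3.6120·1.8740 = +10.5113 (running +29.9122)
  i=4: -3.6120·-3.1116 − -1.9364·-1.8556 = +7.6459 (running +37.5581)
  i=5: -1.9364·-2.3304 − 2.8552·-3.1116 = +13.3968 (running +50.9550)
  i=6: 2.8552·1.4632 − 3.0268·-2.3304 = +11.2314 (running +62.1863)
Area = |Σ|/2 = |62.1863|/2 = 31.0932

Area at t=0.12: 31.0932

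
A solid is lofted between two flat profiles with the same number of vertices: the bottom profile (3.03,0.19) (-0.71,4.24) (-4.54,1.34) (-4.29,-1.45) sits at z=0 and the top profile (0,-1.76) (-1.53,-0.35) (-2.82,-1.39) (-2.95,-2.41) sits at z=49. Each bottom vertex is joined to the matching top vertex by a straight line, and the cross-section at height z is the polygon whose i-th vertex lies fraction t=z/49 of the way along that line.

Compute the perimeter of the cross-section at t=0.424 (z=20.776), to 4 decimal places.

Cross-section at t=0.424: each vertex is (1-t)·p0[i] + t·p1[i].
  v1: (1-0.424)·(3.03,0.19) + 0.424·(0,-1.76) = (1.7453,-0.6368)
  v2: (1-0.424)·(-0.71,4.24) + 0.424·(-1.53,-0.35) = (-1.0577,2.2938)
  v3: (1-0.424)·(-4.54,1.34) + 0.424·(-2.82,-1.39) = (-3.8107,0.1825)
  v4: (1-0.424)·(-4.29,-1.45) + 0.424·(-2.95,-2.41) = (-3.7218,-1.8570)
Perimeter = Σ |v_{i+1} − v_i|:
  edge 1→2: √(-2.8030² + 2.9306²) = 4.0553 (running 4.0553)
  edge 2→3: √(-2.7530² + -2.1114²) = 3.4694 (running 7.5247)
  edge 3→4: √(0.0889² + -2.0395²) = 2.0415 (running 9.5662)
  edge 4→1: √(5.4671² + 1.2202²) = 5.6016 (running 15.1678)
Perimeter = 15.1678

Perimeter at t=0.424: 15.1678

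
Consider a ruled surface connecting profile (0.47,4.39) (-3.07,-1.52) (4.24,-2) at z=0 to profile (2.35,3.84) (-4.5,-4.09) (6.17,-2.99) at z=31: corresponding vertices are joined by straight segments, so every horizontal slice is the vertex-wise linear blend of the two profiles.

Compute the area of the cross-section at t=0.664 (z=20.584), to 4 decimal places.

Area at t=0.664: 32.9596

Cross-section at t=0.664: each vertex is (1-t)·p0[i] + t·p1[i].
  v1: (1-0.664)·(0.47,4.39) + 0.664·(2.35,3.84) = (1.7183,4.0248)
  v2: (1-0.664)·(-3.07,-1.52) + 0.664·(-4.5,-4.09) = (-4.0195,-3.2265)
  v3: (1-0.664)·(4.24,-2) + 0.664·(6.17,-2.99) = (5.5215,-2.6574)
Shoelace sum Σ(x_i·y_{i+1} − x_{i+1}·y_i):
  i=1: 1.7183·-3.2265 − -4.0195·4.0248 = +10.6336 (running +10.6336)
  i=2: -4.0195·-2.6574 − 5.5215·-3.2265 = +28.4964 (running +39.1300)
  i=3: 5.5215·4.0248 − 1.7183·-2.6574 = +26.7892 (running +65.9192)
Area = |Σ|/2 = |65.9192|/2 = 32.9596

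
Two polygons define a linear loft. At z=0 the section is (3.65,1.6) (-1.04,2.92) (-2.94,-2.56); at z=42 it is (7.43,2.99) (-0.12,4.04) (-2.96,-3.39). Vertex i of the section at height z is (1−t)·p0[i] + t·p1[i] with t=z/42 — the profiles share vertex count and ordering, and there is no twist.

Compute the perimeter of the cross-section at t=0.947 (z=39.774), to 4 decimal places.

Cross-section at t=0.947: each vertex is (1-t)·p0[i] + t·p1[i].
  v1: (1-0.947)·(3.65,1.6) + 0.947·(7.43,2.99) = (7.2297,2.9163)
  v2: (1-0.947)·(-1.04,2.92) + 0.947·(-0.12,4.04) = (-0.1688,3.9806)
  v3: (1-0.947)·(-2.94,-2.56) + 0.947·(-2.96,-3.39) = (-2.9589,-3.3460)
Perimeter = Σ |v_{i+1} − v_i|:
  edge 1→2: √(-7.3984² + 1.0643²) = 7.4746 (running 7.4746)
  edge 2→3: √(-2.7902² + -7.3266²) = 7.8400 (running 15.3145)
  edge 3→1: √(10.1886² + 6.2623²) = 11.9593 (running 27.2738)
Perimeter = 27.2738

Perimeter at t=0.947: 27.2738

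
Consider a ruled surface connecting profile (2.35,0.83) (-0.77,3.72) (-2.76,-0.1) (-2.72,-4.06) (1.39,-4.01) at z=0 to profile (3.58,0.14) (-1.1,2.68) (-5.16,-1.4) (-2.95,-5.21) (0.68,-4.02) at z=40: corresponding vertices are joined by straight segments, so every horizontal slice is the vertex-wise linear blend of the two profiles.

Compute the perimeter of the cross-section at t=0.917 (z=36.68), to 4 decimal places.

Cross-section at t=0.917: each vertex is (1-t)·p0[i] + t·p1[i].
  v1: (1-0.917)·(2.35,0.83) + 0.917·(3.58,0.14) = (3.4779,0.1973)
  v2: (1-0.917)·(-0.77,3.72) + 0.917·(-1.1,2.68) = (-1.0726,2.7663)
  v3: (1-0.917)·(-2.76,-0.1) + 0.917·(-5.16,-1.4) = (-4.9608,-1.2921)
  v4: (1-0.917)·(-2.72,-4.06) + 0.917·(-2.95,-5.21) = (-2.9309,-5.1145)
  v5: (1-0.917)·(1.39,-4.01) + 0.917·(0.68,-4.02) = (0.7389,-4.0192)
Perimeter = Σ |v_{i+1} − v_i|:
  edge 1→2: √(-4.5505² + 2.5691²) = 5.2256 (running 5.2256)
  edge 2→3: √(-3.8882² + -4.0584²) = 5.6204 (running 10.8460)
  edge 3→4: √(2.0299² + -3.8224²) = 4.3280 (running 15.1740)
  edge 4→5: √(3.6698² + 1.0954²) = 3.8298 (running 19.0039)
  edge 5→1: √(2.7390² + 4.2164²) = 5.0280 (running 24.0318)
Perimeter = 24.0318

Perimeter at t=0.917: 24.0318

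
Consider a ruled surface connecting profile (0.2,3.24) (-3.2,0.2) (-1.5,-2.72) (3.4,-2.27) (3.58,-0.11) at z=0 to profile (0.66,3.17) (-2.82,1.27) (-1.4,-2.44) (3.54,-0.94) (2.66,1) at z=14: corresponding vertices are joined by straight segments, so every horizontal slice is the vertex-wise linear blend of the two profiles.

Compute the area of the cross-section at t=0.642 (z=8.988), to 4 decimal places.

Area at t=0.642: 22.5771

Cross-section at t=0.642: each vertex is (1-t)·p0[i] + t·p1[i].
  v1: (1-0.642)·(0.2,3.24) + 0.642·(0.66,3.17) = (0.4953,3.1951)
  v2: (1-0.642)·(-3.2,0.2) + 0.642·(-2.82,1.27) = (-2.9560,0.8869)
  v3: (1-0.642)·(-1.5,-2.72) + 0.642·(-1.4,-2.44) = (-1.4358,-2.5402)
  v4: (1-0.642)·(3.4,-2.27) + 0.642·(3.54,-0.94) = (3.4899,-1.4161)
  v5: (1-0.642)·(3.58,-0.11) + 0.642·(2.66,1) = (2.9894,0.6026)
Shoelace sum Σ(x_i·y_{i+1} − x_{i+1}·y_i):
  i=1: 0.4953·0.8869 − -2.9560·3.1951 = +9.8840 (running +9.8840)
  i=2: -2.9560·-2.5402 − -1.4358·0.8869 = +8.7825 (running +18.6666)
  i=3: -1.4358·-1.4161 − 3.4899·-2.5402 = +10.8984 (running +29.5650)
  i=4: 3.4899·0.6026 − 2.9894·-1.4161 = +6.3364 (running +35.9014)
  i=5: 2.9894·3.1951 − 0.4953·0.6026 = +9.2527 (running +45.1541)
Area = |Σ|/2 = |45.1541|/2 = 22.5771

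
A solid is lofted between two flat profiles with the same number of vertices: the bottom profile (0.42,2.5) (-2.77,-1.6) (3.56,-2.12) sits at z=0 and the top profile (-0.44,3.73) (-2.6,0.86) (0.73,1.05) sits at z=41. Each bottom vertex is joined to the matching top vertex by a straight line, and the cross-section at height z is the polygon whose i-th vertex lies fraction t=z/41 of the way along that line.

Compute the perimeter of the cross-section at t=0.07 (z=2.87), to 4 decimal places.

Perimeter at t=0.07: 16.6170

Cross-section at t=0.07: each vertex is (1-t)·p0[i] + t·p1[i].
  v1: (1-0.07)·(0.42,2.5) + 0.07·(-0.44,3.73) = (0.3598,2.5861)
  v2: (1-0.07)·(-2.77,-1.6) + 0.07·(-2.6,0.86) = (-2.7581,-1.4278)
  v3: (1-0.07)·(3.56,-2.12) + 0.07·(0.73,1.05) = (3.3619,-1.8981)
Perimeter = Σ |v_{i+1} − v_i|:
  edge 1→2: √(-3.1179² + -4.0139²) = 5.0826 (running 5.0826)
  edge 2→3: √(6.1200² + -0.4703²) = 6.1380 (running 11.2206)
  edge 3→1: √(-3.0021² + 4.4842²) = 5.3964 (running 16.6170)
Perimeter = 16.6170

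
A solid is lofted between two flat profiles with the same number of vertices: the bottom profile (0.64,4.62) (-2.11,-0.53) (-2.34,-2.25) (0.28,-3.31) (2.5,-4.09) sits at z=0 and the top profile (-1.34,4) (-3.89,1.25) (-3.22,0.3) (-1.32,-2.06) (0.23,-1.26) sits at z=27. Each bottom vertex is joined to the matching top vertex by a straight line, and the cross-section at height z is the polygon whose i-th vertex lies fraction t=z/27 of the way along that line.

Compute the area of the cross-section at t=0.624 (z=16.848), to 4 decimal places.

Cross-section at t=0.624: each vertex is (1-t)·p0[i] + t·p1[i].
  v1: (1-0.624)·(0.64,4.62) + 0.624·(-1.34,4) = (-0.5955,4.2331)
  v2: (1-0.624)·(-2.11,-0.53) + 0.624·(-3.89,1.25) = (-3.2207,0.5807)
  v3: (1-0.624)·(-2.34,-2.25) + 0.624·(-3.22,0.3) = (-2.8891,-0.6588)
  v4: (1-0.624)·(0.28,-3.31) + 0.624·(-1.32,-2.06) = (-0.7184,-2.5300)
  v5: (1-0.624)·(2.5,-4.09) + 0.624·(0.23,-1.26) = (1.0835,-2.3241)
Shoelace sum Σ(x_i·y_{i+1} − x_{i+1}·y_i):
  i=1: -0.5955·0.5807 − -3.2207·4.2331 = +13.2879 (running +13.2879)
  i=2: -3.2207·-0.6588 − -2.8891·0.5807 = +3.7996 (running +17.0874)
  i=3: -2.8891·-2.5300 − -0.7184·-0.6588 = +6.8362 (running +23.9236)
  i=4: -0.7184·-2.3241 − 1.0835·-2.5300 = +4.4109 (running +28.3346)
  i=5: 1.0835·4.2331 − -0.5955·-2.3241 = +3.2026 (running +31.5372)
Area = |Σ|/2 = |31.5372|/2 = 15.7686

Area at t=0.624: 15.7686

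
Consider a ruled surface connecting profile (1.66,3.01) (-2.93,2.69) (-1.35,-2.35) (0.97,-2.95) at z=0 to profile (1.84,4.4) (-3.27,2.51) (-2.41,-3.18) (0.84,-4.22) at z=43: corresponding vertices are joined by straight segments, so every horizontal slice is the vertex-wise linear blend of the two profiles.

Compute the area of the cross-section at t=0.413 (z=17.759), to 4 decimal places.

Area at t=0.413: 23.2372

Cross-section at t=0.413: each vertex is (1-t)·p0[i] + t·p1[i].
  v1: (1-0.413)·(1.66,3.01) + 0.413·(1.84,4.4) = (1.7343,3.5841)
  v2: (1-0.413)·(-2.93,2.69) + 0.413·(-3.27,2.51) = (-3.0704,2.6157)
  v3: (1-0.413)·(-1.35,-2.35) + 0.413·(-2.41,-3.18) = (-1.7878,-2.6928)
  v4: (1-0.413)·(0.97,-2.95) + 0.413·(0.84,-4.22) = (0.9163,-3.4745)
Shoelace sum Σ(x_i·y_{i+1} − x_{i+1}·y_i):
  i=1: 1.7343·2.6157 − -3.0704·3.5841 = +15.5410 (running +15.5410)
  i=2: -3.0704·-2.6928 − -1.7878·2.6157 = +12.9442 (running +28.4853)
  i=3: -1.7878·-3.4745 − 0.9163·-2.6928 = +8.6791 (running +37.1644)
  i=4: 0.9163·3.5841 − 1.7343·-3.4745 = +9.3101 (running +46.4745)
Area = |Σ|/2 = |46.4745|/2 = 23.2372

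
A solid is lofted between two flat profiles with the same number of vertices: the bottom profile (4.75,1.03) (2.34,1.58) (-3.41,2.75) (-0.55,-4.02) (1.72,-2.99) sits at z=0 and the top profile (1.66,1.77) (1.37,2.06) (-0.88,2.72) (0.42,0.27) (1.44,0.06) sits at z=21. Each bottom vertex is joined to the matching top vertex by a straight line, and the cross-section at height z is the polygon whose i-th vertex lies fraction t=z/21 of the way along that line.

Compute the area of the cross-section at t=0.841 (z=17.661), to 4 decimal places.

Cross-section at t=0.841: each vertex is (1-t)·p0[i] + t·p1[i].
  v1: (1-0.841)·(4.75,1.03) + 0.841·(1.66,1.77) = (2.1513,1.6523)
  v2: (1-0.841)·(2.34,1.58) + 0.841·(1.37,2.06) = (1.5242,1.9837)
  v3: (1-0.841)·(-3.41,2.75) + 0.841·(-0.88,2.72) = (-1.2823,2.7248)
  v4: (1-0.841)·(-0.55,-4.02) + 0.841·(0.42,0.27) = (0.2658,-0.4121)
  v5: (1-0.841)·(1.72,-2.99) + 0.841·(1.44,0.06) = (1.4845,-0.4250)
Shoelace sum Σ(x_i·y_{i+1} − x_{i+1}·y_i):
  i=1: 2.1513·1.9837 − 1.5242·1.6523 = +1.7490 (running +1.7490)
  i=2: 1.5242·2.7248 − -1.2823·1.9837 = +6.6968 (running +8.4458)
  i=3: -1.2823·-0.4121 − 0.2658·2.7248 = -0.1957 (running +8.2500)
  i=4: 0.2658·-0.4250 − 1.4845·-0.4121 = +0.4988 (running +8.7489)
  i=5: 1.4845·1.6523 − 2.1513·-0.4250 = +3.3671 (running +12.1160)
Area = |Σ|/2 = |12.1160|/2 = 6.0580

Area at t=0.841: 6.0580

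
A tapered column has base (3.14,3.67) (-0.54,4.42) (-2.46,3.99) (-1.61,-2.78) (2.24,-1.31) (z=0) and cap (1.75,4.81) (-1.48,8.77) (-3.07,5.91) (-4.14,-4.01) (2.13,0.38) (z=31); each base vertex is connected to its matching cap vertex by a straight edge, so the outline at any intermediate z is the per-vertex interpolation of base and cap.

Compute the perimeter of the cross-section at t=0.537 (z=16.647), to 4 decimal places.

Cross-section at t=0.537: each vertex is (1-t)·p0[i] + t·p1[i].
  v1: (1-0.537)·(3.14,3.67) + 0.537·(1.75,4.81) = (2.3936,4.2822)
  v2: (1-0.537)·(-0.54,4.42) + 0.537·(-1.48,8.77) = (-1.0448,6.7559)
  v3: (1-0.537)·(-2.46,3.99) + 0.537·(-3.07,5.91) = (-2.7876,5.0210)
  v4: (1-0.537)·(-1.61,-2.78) + 0.537·(-4.14,-4.01) = (-2.9686,-3.4405)
  v5: (1-0.537)·(2.24,-1.31) + 0.537·(2.13,0.38) = (2.1809,-0.4025)
Perimeter = Σ |v_{i+1} − v_i|:
  edge 1→2: √(-3.4383² + 2.4738²) = 4.2358 (running 4.2358)
  edge 2→3: √(-1.7428² + -1.7349²) = 2.4591 (running 6.6949)
  edge 3→4: √(-0.1810² + -8.4615²) = 8.4635 (running 15.1584)
  edge 4→5: √(5.1495² + 3.0380²) = 5.9789 (running 21.1373)
  edge 5→1: √(0.2126² + 4.6847²) = 4.6895 (running 25.8268)
Perimeter = 25.8268

Perimeter at t=0.537: 25.8268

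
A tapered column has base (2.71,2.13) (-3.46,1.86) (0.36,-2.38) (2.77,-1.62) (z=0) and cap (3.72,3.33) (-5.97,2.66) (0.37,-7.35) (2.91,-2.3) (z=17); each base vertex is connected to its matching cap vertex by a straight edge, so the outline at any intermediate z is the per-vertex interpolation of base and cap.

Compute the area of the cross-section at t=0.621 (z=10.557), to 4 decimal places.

Area at t=0.621: 39.3825

Cross-section at t=0.621: each vertex is (1-t)·p0[i] + t·p1[i].
  v1: (1-0.621)·(2.71,2.13) + 0.621·(3.72,3.33) = (3.3372,2.8752)
  v2: (1-0.621)·(-3.46,1.86) + 0.621·(-5.97,2.66) = (-5.0187,2.3568)
  v3: (1-0.621)·(0.36,-2.38) + 0.621·(0.37,-7.35) = (0.3662,-5.4664)
  v4: (1-0.621)·(2.77,-1.62) + 0.621·(2.91,-2.3) = (2.8569,-2.0423)
Shoelace sum Σ(x_i·y_{i+1} − x_{i+1}·y_i):
  i=1: 3.3372·2.3568 − -5.0187·2.8752 = +22.2949 (running +22.2949)
  i=2: -5.0187·-5.4664 − 0.3662·2.3568 = +26.5710 (running +48.8660)
  i=3: 0.3662·-2.0423 − 2.8569·-5.4664 = +14.8692 (running +63.7352)
  i=4: 2.8569·2.8752 − 3.3372·-2.0423 = +15.0298 (running +78.7650)
Area = |Σ|/2 = |78.7650|/2 = 39.3825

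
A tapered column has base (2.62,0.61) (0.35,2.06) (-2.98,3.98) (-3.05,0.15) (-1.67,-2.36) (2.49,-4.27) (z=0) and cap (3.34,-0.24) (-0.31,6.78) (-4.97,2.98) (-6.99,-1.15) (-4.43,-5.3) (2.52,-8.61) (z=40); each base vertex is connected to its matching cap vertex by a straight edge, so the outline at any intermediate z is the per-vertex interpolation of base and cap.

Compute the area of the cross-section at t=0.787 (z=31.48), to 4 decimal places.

Area at t=0.787: 79.3623

Cross-section at t=0.787: each vertex is (1-t)·p0[i] + t·p1[i].
  v1: (1-0.787)·(2.62,0.61) + 0.787·(3.34,-0.24) = (3.1866,-0.0590)
  v2: (1-0.787)·(0.35,2.06) + 0.787·(-0.31,6.78) = (-0.1694,5.7746)
  v3: (1-0.787)·(-2.98,3.98) + 0.787·(-4.97,2.98) = (-4.5461,3.1930)
  v4: (1-0.787)·(-3.05,0.15) + 0.787·(-6.99,-1.15) = (-6.1508,-0.8731)
  v5: (1-0.787)·(-1.67,-2.36) + 0.787·(-4.43,-5.3) = (-3.8421,-4.6738)
  v6: (1-0.787)·(2.49,-4.27) + 0.787·(2.52,-8.61) = (2.5136,-7.6856)
Shoelace sum Σ(x_i·y_{i+1} − x_{i+1}·y_i):
  i=1: 3.1866·5.7746 − -0.1694·-0.0590 = +18.3917 (running +18.3917)
  i=2: -0.1694·3.1930 − -4.5461·5.7746 = +25.7113 (running +44.1030)
  i=3: -4.5461·-0.8731 − -6.1508·3.1930 = +23.6087 (running +67.7117)
  i=4: -6.1508·-4.6738 − -3.8421·-0.8731 = +25.3928 (running +93.1045)
  i=5: -3.8421·-7.6856 − 2.5136·-4.6738 = +41.2770 (running +134.3815)
  i=6: 2.5136·-0.0590 − 3.1866·-7.6856 = +24.3430 (running +158.7245)
Area = |Σ|/2 = |158.7245|/2 = 79.3623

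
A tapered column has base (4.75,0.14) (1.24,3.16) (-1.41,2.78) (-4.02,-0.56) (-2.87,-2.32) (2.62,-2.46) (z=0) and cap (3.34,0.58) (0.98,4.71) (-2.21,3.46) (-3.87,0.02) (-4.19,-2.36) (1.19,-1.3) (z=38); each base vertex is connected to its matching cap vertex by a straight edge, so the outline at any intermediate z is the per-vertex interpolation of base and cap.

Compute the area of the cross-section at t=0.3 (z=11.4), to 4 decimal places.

Cross-section at t=0.3: each vertex is (1-t)·p0[i] + t·p1[i].
  v1: (1-0.3)·(4.75,0.14) + 0.3·(3.34,0.58) = (4.3270,0.2720)
  v2: (1-0.3)·(1.24,3.16) + 0.3·(0.98,4.71) = (1.1620,3.6250)
  v3: (1-0.3)·(-1.41,2.78) + 0.3·(-2.21,3.46) = (-1.6500,2.9840)
  v4: (1-0.3)·(-4.02,-0.56) + 0.3·(-3.87,0.02) = (-3.9750,-0.3860)
  v5: (1-0.3)·(-2.87,-2.32) + 0.3·(-4.19,-2.36) = (-3.2660,-2.3320)
  v6: (1-0.3)·(2.62,-2.46) + 0.3·(1.19,-1.3) = (2.1910,-2.1120)
Shoelace sum Σ(x_i·y_{i+1} − x_{i+1}·y_i):
  i=1: 4.3270·3.6250 − 1.1620·0.2720 = +15.3693 (running +15.3693)
  i=2: 1.1620·2.9840 − -1.6500·3.6250 = +9.4487 (running +24.8180)
  i=3: -1.6500·-0.3860 − -3.9750·2.9840 = +12.4983 (running +37.3163)
  i=4: -3.9750·-2.3320 − -3.2660·-0.3860 = +8.0090 (running +45.3253)
  i=5: -3.2660·-2.1120 − 2.1910·-2.3320 = +12.0072 (running +57.3325)
  i=6: 2.1910·0.2720 − 4.3270·-2.1120 = +9.7346 (running +67.0671)
Area = |Σ|/2 = |67.0671|/2 = 33.5335

Area at t=0.3: 33.5335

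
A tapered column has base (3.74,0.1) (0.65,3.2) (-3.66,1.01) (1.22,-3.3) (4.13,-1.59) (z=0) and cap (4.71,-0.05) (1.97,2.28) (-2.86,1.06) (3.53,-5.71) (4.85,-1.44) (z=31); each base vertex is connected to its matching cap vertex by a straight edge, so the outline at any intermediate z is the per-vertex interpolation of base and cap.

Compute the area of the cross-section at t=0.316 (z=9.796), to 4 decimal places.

Cross-section at t=0.316: each vertex is (1-t)·p0[i] + t·p1[i].
  v1: (1-0.316)·(3.74,0.1) + 0.316·(4.71,-0.05) = (4.0465,0.0526)
  v2: (1-0.316)·(0.65,3.2) + 0.316·(1.97,2.28) = (1.0671,2.9093)
  v3: (1-0.316)·(-3.66,1.01) + 0.316·(-2.86,1.06) = (-3.4072,1.0258)
  v4: (1-0.316)·(1.22,-3.3) + 0.316·(3.53,-5.71) = (1.9500,-4.0616)
  v5: (1-0.316)·(4.13,-1.59) + 0.316·(4.85,-1.44) = (4.3575,-1.5426)
Shoelace sum Σ(x_i·y_{i+1} − x_{i+1}·y_i):
  i=1: 4.0465·2.9093 − 1.0671·0.0526 = +11.7163 (running +11.7163)
  i=2: 1.0671·1.0258 − -3.4072·2.9093 = +11.0072 (running +22.7235)
  i=3: -3.4072·-4.0616 − 1.9500·1.0258 = +11.8383 (running +34.5618)
  i=4: 1.9500·-1.5426 − 4.3575·-4.0616 = +14.6903 (running +49.2521)
  i=5: 4.3575·0.0526 − 4.0465·-1.5426 = +6.4714 (running +55.7234)
Area = |Σ|/2 = |55.7234|/2 = 27.8617

Area at t=0.316: 27.8617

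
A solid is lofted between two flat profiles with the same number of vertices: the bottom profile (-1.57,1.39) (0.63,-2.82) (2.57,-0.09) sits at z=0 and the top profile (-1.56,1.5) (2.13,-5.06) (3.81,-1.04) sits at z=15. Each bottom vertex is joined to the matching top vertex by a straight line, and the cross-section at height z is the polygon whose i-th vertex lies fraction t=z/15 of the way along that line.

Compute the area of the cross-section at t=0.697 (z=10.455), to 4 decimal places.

Cross-section at t=0.697: each vertex is (1-t)·p0[i] + t·p1[i].
  v1: (1-0.697)·(-1.57,1.39) + 0.697·(-1.56,1.5) = (-1.5630,1.4667)
  v2: (1-0.697)·(0.63,-2.82) + 0.697·(2.13,-5.06) = (1.6755,-4.3813)
  v3: (1-0.697)·(2.57,-0.09) + 0.697·(3.81,-1.04) = (3.4343,-0.7521)
Shoelace sum Σ(x_i·y_{i+1} − x_{i+1}·y_i):
  i=1: -1.5630·-4.3813 − 1.6755·1.4667 = +4.3907 (running +4.3907)
  i=2: 1.6755·-0.7521 − 3.4343·-4.3813 = +13.7863 (running +18.1770)
  i=3: 3.4343·1.4667 − -1.5630·-0.7521 = +3.8613 (running +22.0383)
Area = |Σ|/2 = |22.0383|/2 = 11.0192

Area at t=0.697: 11.0192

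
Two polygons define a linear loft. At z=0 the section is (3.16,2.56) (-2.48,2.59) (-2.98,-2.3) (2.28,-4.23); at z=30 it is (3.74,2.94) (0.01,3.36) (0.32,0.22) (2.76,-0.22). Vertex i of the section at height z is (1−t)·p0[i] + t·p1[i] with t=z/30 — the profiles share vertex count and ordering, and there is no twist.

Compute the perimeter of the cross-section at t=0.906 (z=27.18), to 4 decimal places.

Cross-section at t=0.906: each vertex is (1-t)·p0[i] + t·p1[i].
  v1: (1-0.906)·(3.16,2.56) + 0.906·(3.74,2.94) = (3.6855,2.9043)
  v2: (1-0.906)·(-2.48,2.59) + 0.906·(0.01,3.36) = (-0.2241,3.2876)
  v3: (1-0.906)·(-2.98,-2.3) + 0.906·(0.32,0.22) = (0.0098,-0.0169)
  v4: (1-0.906)·(2.28,-4.23) + 0.906·(2.76,-0.22) = (2.7149,-0.5969)
Perimeter = Σ |v_{i+1} − v_i|:
  edge 1→2: √(-3.9095² + 0.3833²) = 3.9283 (running 3.9283)
  edge 2→3: √(0.2339² + -3.3045²) = 3.3128 (running 7.2411)
  edge 3→4: √(2.7051² + -0.5801²) = 2.7666 (running 10.0076)
  edge 4→1: √(0.9706² + 3.5012²) = 3.6333 (running 13.6409)
Perimeter = 13.6409

Perimeter at t=0.906: 13.6409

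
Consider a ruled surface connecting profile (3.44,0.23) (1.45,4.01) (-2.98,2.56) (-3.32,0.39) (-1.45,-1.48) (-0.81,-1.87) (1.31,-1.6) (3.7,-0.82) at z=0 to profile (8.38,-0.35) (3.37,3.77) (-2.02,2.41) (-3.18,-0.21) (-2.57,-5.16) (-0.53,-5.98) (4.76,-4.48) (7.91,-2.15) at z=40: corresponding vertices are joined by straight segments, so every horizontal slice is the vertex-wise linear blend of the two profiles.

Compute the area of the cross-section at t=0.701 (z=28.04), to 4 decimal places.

Area at t=0.701: 60.1261

Cross-section at t=0.701: each vertex is (1-t)·p0[i] + t·p1[i].
  v1: (1-0.701)·(3.44,0.23) + 0.701·(8.38,-0.35) = (6.9029,-0.1766)
  v2: (1-0.701)·(1.45,4.01) + 0.701·(3.37,3.77) = (2.7959,3.8418)
  v3: (1-0.701)·(-2.98,2.56) + 0.701·(-2.02,2.41) = (-2.3070,2.4549)
  v4: (1-0.701)·(-3.32,0.39) + 0.701·(-3.18,-0.21) = (-3.2219,-0.0306)
  v5: (1-0.701)·(-1.45,-1.48) + 0.701·(-2.57,-5.16) = (-2.2351,-4.0597)
  v6: (1-0.701)·(-0.81,-1.87) + 0.701·(-0.53,-5.98) = (-0.6137,-4.7511)
  v7: (1-0.701)·(1.31,-1.6) + 0.701·(4.76,-4.48) = (3.7284,-3.6189)
  v8: (1-0.701)·(3.7,-0.82) + 0.701·(7.91,-2.15) = (6.6512,-1.7523)
Shoelace sum Σ(x_i·y_{i+1} − x_{i+1}·y_i):
  i=1: 6.9029·3.8418 − 2.7959·-0.1766 = +27.0131 (running +27.0131)
  i=2: 2.7959·2.4549 − -2.3070·3.8418 = +15.7267 (running +42.7398)
  i=3: -2.3070·-0.0306 − -3.2219·2.4549 = +7.9798 (running +50.7196)
  i=4: -3.2219·-4.0597 − -2.2351·-0.0306 = +13.0113 (running +63.7309)
  i=5: -2.2351·-4.7511 − -0.6137·-4.0597 = +8.1278 (running +71.8587)
  i=6: -0.6137·-3.6189 − 3.7284·-4.7511 = +19.9353 (running +91.7940)
  i=7: 3.7284·-1.7523 − 6.6512·-3.6189 = +17.5365 (running +109.3304)
  i=8: 6.6512·-0.1766 − 6.9029·-1.7523 = +10.9218 (running +120.2522)
Area = |Σ|/2 = |120.2522|/2 = 60.1261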